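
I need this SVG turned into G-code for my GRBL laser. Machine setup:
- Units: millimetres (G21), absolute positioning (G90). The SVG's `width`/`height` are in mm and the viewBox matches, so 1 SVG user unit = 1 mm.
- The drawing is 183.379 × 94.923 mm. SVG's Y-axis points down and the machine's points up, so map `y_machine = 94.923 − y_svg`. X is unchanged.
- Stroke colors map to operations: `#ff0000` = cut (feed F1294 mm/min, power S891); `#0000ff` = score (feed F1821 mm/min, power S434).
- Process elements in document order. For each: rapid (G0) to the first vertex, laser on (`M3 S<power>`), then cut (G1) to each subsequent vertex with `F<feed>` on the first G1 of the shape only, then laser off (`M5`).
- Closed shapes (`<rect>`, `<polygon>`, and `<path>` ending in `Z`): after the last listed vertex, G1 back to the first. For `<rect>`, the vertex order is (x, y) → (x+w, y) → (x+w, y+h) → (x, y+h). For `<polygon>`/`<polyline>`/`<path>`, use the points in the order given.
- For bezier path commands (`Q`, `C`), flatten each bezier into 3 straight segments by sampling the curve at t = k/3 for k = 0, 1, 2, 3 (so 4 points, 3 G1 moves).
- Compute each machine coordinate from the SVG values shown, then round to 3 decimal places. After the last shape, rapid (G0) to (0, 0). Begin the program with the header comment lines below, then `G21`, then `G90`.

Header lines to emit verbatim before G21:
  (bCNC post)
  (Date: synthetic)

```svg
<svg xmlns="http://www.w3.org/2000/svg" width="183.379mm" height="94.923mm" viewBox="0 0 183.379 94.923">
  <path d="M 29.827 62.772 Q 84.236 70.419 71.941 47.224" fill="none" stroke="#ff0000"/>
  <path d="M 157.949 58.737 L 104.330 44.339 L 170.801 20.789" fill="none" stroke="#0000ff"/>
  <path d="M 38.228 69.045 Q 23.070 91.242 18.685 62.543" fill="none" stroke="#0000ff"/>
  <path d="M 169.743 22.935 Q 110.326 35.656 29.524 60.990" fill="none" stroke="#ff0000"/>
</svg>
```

viewBox `0 0 183.379 94.923` with mm width/height → 1 unit = 1 mm. Flip: y_m = 94.923 − y_svg.

**Shape 1** — `<path>` quadratic bezier, stroke `#ff0000` → cut (S891, F1294). Control points (SVG): P0=(29.827,62.772), P1=(84.236,70.419), P2=(71.941,47.224); sampled at t=k/3. Machine vertices: (29.827,32.151) → (58.688,30.480) → (72.726,35.663) → (71.941,47.699). Open path.

**Shape 2** — `<path>` open polyline, stroke `#0000ff` → score (S434, F1821). Machine vertices: (157.949,36.186) → (104.330,50.584) → (170.801,74.134). Open path.

**Shape 3** — `<path>` quadratic bezier, stroke `#0000ff` → score (S434, F1821). Control points (SVG): P0=(38.228,69.045), P1=(23.070,91.242), P2=(18.685,62.543); sampled at t=k/3. Machine vertices: (38.228,25.878) → (29.320,16.735) → (22.805,18.902) → (18.685,32.380). Open path.

**Shape 4** — `<path>` quadratic bezier, stroke `#ff0000` → cut (S891, F1294). Control points (SVG): P0=(169.743,22.935), P1=(110.326,35.656), P2=(29.524,60.990); sampled at t=k/3. Machine vertices: (169.743,71.988) → (127.756,62.106) → (81.016,49.421) → (29.524,33.933). Open path.

(bCNC post)
(Date: synthetic)
G21
G90
G0 X29.827 Y32.151
M3 S891
G1 X58.688 Y30.480 F1294
G1 X72.726 Y35.663
G1 X71.941 Y47.699
M5
G0 X157.949 Y36.186
M3 S434
G1 X104.330 Y50.584 F1821
G1 X170.801 Y74.134
M5
G0 X38.228 Y25.878
M3 S434
G1 X29.320 Y16.735 F1821
G1 X22.805 Y18.902
G1 X18.685 Y32.380
M5
G0 X169.743 Y71.988
M3 S891
G1 X127.756 Y62.106 F1294
G1 X81.016 Y49.421
G1 X29.524 Y33.933
M5
G0 X0.000 Y0.000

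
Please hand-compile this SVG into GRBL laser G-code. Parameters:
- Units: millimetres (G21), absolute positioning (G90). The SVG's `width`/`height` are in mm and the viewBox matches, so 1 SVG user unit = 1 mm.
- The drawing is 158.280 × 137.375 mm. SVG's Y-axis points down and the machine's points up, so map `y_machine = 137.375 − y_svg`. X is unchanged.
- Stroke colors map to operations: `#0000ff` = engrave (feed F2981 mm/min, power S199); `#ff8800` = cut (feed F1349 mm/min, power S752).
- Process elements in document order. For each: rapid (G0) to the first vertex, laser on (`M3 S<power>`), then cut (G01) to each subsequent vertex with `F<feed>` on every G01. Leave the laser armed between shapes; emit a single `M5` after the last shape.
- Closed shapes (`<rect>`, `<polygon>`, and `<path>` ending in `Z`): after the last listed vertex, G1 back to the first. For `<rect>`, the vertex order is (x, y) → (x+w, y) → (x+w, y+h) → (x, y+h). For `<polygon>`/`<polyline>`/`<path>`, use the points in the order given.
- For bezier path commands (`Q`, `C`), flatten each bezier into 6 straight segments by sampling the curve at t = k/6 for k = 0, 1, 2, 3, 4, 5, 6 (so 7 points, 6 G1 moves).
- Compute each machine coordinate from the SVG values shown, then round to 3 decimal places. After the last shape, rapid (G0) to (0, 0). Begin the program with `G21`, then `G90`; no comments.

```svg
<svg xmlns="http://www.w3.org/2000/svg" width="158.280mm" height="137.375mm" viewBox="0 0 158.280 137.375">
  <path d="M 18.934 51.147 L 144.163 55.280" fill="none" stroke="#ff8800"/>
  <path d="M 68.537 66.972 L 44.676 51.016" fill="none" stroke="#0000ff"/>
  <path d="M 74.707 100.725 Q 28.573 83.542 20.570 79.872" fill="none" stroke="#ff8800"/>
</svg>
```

viewBox `0 0 158.280 137.375` with mm width/height → 1 unit = 1 mm. Flip: y_m = 137.375 − y_svg.

**Shape 1** — `<path>` line segment, stroke `#ff8800` → cut (S752, F1349). Machine vertices: (18.934,86.228) → (144.163,82.095). Open path.

**Shape 2** — `<path>` line segment, stroke `#0000ff` → engrave (S199, F2981). Machine vertices: (68.537,70.403) → (44.676,86.359). Open path.

**Shape 3** — `<path>` quadratic bezier, stroke `#ff8800` → cut (S752, F1349). Control points (SVG): P0=(74.707,100.725), P1=(28.573,83.542), P2=(20.570,79.872); sampled at t=k/6. Machine vertices: (74.707,36.650) → (60.388,42.002) → (48.188,46.604) → (38.106,50.455) → (30.142,53.555) → (24.297,55.904) → (20.570,57.503). Open path.

G21
G90
G0 X18.934 Y86.228
M3 S752
G01 X144.163 Y82.095 F1349
G0 X68.537 Y70.403
M3 S199
G01 X44.676 Y86.359 F2981
G0 X74.707 Y36.650
M3 S752
G01 X60.388 Y42.002 F1349
G01 X48.188 Y46.604 F1349
G01 X38.106 Y50.455 F1349
G01 X30.142 Y53.555 F1349
G01 X24.297 Y55.904 F1349
G01 X20.570 Y57.503 F1349
M5
G0 X0.000 Y0.000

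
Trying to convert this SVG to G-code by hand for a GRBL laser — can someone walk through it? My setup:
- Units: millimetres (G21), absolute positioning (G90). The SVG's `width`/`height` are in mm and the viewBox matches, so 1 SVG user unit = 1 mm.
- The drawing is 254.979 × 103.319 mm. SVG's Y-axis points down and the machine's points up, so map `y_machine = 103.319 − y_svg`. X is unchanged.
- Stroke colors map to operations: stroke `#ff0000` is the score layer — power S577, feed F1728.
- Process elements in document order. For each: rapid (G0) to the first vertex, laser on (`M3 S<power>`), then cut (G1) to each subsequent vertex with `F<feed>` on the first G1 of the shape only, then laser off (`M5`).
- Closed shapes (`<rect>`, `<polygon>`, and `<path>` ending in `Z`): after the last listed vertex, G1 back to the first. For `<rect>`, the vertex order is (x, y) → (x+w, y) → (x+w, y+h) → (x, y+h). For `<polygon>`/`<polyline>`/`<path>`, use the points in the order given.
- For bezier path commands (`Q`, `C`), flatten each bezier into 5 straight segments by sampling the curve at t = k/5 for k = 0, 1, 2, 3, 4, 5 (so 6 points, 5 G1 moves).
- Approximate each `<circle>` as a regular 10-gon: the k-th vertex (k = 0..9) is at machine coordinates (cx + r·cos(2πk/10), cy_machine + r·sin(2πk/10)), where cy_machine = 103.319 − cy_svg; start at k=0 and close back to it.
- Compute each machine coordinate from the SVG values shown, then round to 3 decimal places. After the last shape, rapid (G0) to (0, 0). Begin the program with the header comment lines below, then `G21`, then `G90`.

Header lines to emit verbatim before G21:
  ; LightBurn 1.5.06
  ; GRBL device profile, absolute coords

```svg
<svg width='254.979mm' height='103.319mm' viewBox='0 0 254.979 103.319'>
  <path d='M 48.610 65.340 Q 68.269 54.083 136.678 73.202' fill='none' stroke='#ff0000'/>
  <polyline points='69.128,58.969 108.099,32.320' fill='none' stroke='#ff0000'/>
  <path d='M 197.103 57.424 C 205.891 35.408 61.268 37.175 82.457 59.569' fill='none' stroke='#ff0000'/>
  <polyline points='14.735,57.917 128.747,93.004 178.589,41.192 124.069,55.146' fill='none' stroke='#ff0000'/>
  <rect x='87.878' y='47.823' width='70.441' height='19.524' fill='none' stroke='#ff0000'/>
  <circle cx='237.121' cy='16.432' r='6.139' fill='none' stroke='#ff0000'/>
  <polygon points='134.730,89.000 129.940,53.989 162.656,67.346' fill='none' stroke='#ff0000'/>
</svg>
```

; LightBurn 1.5.06
; GRBL device profile, absolute coords
G21
G90
G0 X48.610 Y37.979
M3 S577
G1 X58.424 Y41.267 F1728
G1 X72.137 Y42.124
G1 X89.751 Y40.552
G1 X111.264 Y36.550
G1 X136.678 Y30.117
M5
G0 X69.128 Y44.350
M3 S577
G1 X108.099 Y70.999 F1728
M5
G0 X197.103 Y45.895
M3 S577
G1 X186.520 Y56.276 F1728
G1 X154.442 Y61.100
G1 X116.190 Y60.520
G1 X87.087 Y54.686
G1 X82.457 Y43.750
M5
G0 X14.735 Y45.402
M3 S577
G1 X128.747 Y10.315 F1728
G1 X178.589 Y62.127
G1 X124.069 Y48.173
M5
G0 X87.878 Y55.496
M3 S577
G1 X158.319 Y55.496 F1728
G1 X158.319 Y35.972
G1 X87.878 Y35.972
G1 X87.878 Y55.496
M5
G0 X243.260 Y86.887
M3 S577
G1 X242.088 Y90.495 F1728
G1 X239.018 Y92.726
G1 X235.224 Y92.726
G1 X232.154 Y90.495
G1 X230.982 Y86.887
G1 X232.154 Y83.279
G1 X235.224 Y81.048
G1 X239.018 Y81.048
G1 X242.088 Y83.279
G1 X243.260 Y86.887
M5
G0 X134.730 Y14.319
M3 S577
G1 X129.940 Y49.330 F1728
G1 X162.656 Y35.973
G1 X134.730 Y14.319
M5
G0 X0.000 Y0.000

Since the viewBox matches the mm dimensions, user units are millimetres directly. The only transform is the Y-flip y_m = 103.319 − y_svg.

Shape 1 is a quadratic bezier drawn with `<path>`. Its stroke #ff0000 means score at S577, F1728. After flipping Y the toolpath is (48.610,37.979) → (58.424,41.267) → (72.137,42.124) → (89.751,40.552) → (111.264,36.550) → (136.678,30.117).

Shape 2 is a line segment drawn with `<polyline>`. Its stroke #ff0000 means score at S577, F1728. After flipping Y the toolpath is (69.128,44.350) → (108.099,70.999).

Shape 3 is a cubic bezier drawn with `<path>`. Its stroke #ff0000 means score at S577, F1728. After flipping Y the toolpath is (197.103,45.895) → (186.520,56.276) → (154.442,61.100) → (116.190,60.520) → (87.087,54.686) → (82.457,43.750).

Shape 4 is a open polyline drawn with `<polyline>`. Its stroke #ff0000 means score at S577, F1728. After flipping Y the toolpath is (14.735,45.402) → (128.747,10.315) → (178.589,62.127) → (124.069,48.173).

Shape 5 is a rectangle drawn with `<rect>`. Its stroke #ff0000 means score at S577, F1728. After flipping Y the toolpath is (87.878,55.496) → (158.319,55.496) → (158.319,35.972) → (87.878,35.972) → (87.878,55.496), returning to the start.

Shape 6 is a circle drawn with `<circle>`. Its stroke #ff0000 means score at S577, F1728. After flipping Y the toolpath is (243.260,86.887) → (242.088,90.495) → (239.018,92.726) → (235.224,92.726) → (232.154,90.495) → (230.982,86.887) → (232.154,83.279) → (235.224,81.048) → (239.018,81.048) → (242.088,83.279) → (243.260,86.887), returning to the start.

Shape 7 is a regular polygon drawn with `<polygon>`. Its stroke #ff0000 means score at S577, F1728. After flipping Y the toolpath is (134.730,14.319) → (129.940,49.330) → (162.656,35.973) → (134.730,14.319), returning to the start.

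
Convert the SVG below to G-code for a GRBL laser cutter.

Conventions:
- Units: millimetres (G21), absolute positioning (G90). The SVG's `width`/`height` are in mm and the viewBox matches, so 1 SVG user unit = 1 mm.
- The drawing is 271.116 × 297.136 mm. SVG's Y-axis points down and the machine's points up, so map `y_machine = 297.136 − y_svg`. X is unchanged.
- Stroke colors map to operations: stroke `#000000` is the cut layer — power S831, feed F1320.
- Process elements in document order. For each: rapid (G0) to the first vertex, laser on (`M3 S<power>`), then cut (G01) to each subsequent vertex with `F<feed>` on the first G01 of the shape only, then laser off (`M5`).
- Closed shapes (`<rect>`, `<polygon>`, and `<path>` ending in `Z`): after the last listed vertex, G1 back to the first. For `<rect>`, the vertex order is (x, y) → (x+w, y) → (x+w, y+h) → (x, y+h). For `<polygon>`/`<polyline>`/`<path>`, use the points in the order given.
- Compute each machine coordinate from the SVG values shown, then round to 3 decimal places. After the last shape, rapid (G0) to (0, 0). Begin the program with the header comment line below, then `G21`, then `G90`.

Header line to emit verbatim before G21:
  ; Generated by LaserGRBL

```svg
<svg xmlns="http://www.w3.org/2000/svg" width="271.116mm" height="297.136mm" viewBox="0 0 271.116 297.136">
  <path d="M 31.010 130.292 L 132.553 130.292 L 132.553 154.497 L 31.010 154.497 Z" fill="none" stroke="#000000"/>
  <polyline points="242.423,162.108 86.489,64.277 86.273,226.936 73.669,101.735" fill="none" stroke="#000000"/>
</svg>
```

1 u = 1 mm; y_m = 297.136 − y.

[1] `<path>` rectangle, #000000→cut S831 F1320: (31.010,166.844) → (132.553,166.844) → (132.553,142.639) → (31.010,142.639) → (31.010,166.844) (closed)

[2] `<polyline>` open polyline, #000000→cut S831 F1320: (242.423,135.028) → (86.489,232.859) → (86.273,70.200) → (73.669,195.401)

; Generated by LaserGRBL
G21
G90
G0 X31.010 Y166.844
M3 S831
G01 X132.553 Y166.844 F1320
G01 X132.553 Y142.639
G01 X31.010 Y142.639
G01 X31.010 Y166.844
M5
G0 X242.423 Y135.028
M3 S831
G01 X86.489 Y232.859 F1320
G01 X86.273 Y70.200
G01 X73.669 Y195.401
M5
G0 X0.000 Y0.000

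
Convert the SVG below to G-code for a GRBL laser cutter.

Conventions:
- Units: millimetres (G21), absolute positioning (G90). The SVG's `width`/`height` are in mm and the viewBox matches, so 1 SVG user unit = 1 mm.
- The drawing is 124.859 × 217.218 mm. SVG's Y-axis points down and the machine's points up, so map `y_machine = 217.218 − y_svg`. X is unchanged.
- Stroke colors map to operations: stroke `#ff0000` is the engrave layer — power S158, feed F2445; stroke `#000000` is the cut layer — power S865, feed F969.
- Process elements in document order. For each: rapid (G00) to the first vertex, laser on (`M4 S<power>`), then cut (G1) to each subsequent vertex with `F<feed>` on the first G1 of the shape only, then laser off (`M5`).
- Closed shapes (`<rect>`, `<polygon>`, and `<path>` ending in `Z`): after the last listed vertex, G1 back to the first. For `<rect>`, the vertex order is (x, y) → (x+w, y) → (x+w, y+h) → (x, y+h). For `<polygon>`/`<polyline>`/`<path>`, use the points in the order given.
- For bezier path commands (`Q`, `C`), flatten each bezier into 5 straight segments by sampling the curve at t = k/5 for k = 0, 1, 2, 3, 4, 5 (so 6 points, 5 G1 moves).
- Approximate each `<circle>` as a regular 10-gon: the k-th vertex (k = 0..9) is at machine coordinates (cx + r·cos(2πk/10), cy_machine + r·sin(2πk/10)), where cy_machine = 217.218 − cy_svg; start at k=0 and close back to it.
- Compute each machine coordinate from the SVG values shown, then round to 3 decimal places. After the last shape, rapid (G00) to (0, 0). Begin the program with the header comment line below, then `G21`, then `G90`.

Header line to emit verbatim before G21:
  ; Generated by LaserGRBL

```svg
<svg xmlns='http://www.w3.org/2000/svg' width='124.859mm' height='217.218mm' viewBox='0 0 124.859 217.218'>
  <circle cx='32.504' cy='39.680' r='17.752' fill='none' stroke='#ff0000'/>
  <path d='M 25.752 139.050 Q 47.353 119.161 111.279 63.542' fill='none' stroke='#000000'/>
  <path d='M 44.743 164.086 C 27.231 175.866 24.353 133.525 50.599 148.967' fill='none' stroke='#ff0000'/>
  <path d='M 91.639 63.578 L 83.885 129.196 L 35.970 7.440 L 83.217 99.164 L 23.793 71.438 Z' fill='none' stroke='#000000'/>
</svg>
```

; Generated by LaserGRBL
G21
G90
G00 X50.256 Y177.538
M4 S158
G1 X46.866 Y187.972 F2445
G1 X37.990 Y194.421
G1 X27.018 Y194.421
G1 X18.142 Y187.972
G1 X14.752 Y177.538
G1 X18.142 Y167.104
G1 X27.018 Y160.655
G1 X37.990 Y160.655
G1 X46.866 Y167.104
G1 X50.256 Y177.538
M5
G00 X25.752 Y78.168
M4 S865
G1 X36.085 Y87.553 F969
G1 X49.805 Y99.796
G1 X66.910 Y114.898
G1 X87.402 Y132.858
G1 X111.279 Y153.676
M5
G00 X44.743 Y53.132
M4 S158
G1 X36.108 Y51.663 F2445
G1 X31.680 Y57.812
G1 X32.156 Y66.207
G1 X38.230 Y71.477
G1 X50.599 Y68.251
M5
G00 X91.639 Y153.640
M4 S865
G1 X83.885 Y88.022 F969
G1 X35.970 Y209.778
G1 X83.217 Y118.054
G1 X23.793 Y145.780
G1 X91.639 Y153.640
M5
G00 X0.000 Y0.000

Since the viewBox matches the mm dimensions, user units are millimetres directly. The only transform is the Y-flip y_m = 217.218 − y_svg.

Shape 1 is a circle drawn with `<circle>`. Its stroke #ff0000 means engrave at S158, F2445. After flipping Y the toolpath is (50.256,177.538) → (46.866,187.972) → (37.990,194.421) → (27.018,194.421) → (18.142,187.972) → (14.752,177.538) → (18.142,167.104) → (27.018,160.655) → (37.990,160.655) → (46.866,167.104) → (50.256,177.538), returning to the start.

Shape 2 is a quadratic bezier drawn with `<path>`. Its stroke #000000 means cut at S865, F969. After flipping Y the toolpath is (25.752,78.168) → (36.085,87.553) → (49.805,99.796) → (66.910,114.898) → (87.402,132.858) → (111.279,153.676).

Shape 3 is a cubic bezier drawn with `<path>`. Its stroke #ff0000 means engrave at S158, F2445. After flipping Y the toolpath is (44.743,53.132) → (36.108,51.663) → (31.680,57.812) → (32.156,66.207) → (38.230,71.477) → (50.599,68.251).

Shape 4 is a closed polygon drawn with `<path>`. Its stroke #000000 means cut at S865, F969. After flipping Y the toolpath is (91.639,153.640) → (83.885,88.022) → (35.970,209.778) → (83.217,118.054) → (23.793,145.780) → (91.639,153.640), returning to the start.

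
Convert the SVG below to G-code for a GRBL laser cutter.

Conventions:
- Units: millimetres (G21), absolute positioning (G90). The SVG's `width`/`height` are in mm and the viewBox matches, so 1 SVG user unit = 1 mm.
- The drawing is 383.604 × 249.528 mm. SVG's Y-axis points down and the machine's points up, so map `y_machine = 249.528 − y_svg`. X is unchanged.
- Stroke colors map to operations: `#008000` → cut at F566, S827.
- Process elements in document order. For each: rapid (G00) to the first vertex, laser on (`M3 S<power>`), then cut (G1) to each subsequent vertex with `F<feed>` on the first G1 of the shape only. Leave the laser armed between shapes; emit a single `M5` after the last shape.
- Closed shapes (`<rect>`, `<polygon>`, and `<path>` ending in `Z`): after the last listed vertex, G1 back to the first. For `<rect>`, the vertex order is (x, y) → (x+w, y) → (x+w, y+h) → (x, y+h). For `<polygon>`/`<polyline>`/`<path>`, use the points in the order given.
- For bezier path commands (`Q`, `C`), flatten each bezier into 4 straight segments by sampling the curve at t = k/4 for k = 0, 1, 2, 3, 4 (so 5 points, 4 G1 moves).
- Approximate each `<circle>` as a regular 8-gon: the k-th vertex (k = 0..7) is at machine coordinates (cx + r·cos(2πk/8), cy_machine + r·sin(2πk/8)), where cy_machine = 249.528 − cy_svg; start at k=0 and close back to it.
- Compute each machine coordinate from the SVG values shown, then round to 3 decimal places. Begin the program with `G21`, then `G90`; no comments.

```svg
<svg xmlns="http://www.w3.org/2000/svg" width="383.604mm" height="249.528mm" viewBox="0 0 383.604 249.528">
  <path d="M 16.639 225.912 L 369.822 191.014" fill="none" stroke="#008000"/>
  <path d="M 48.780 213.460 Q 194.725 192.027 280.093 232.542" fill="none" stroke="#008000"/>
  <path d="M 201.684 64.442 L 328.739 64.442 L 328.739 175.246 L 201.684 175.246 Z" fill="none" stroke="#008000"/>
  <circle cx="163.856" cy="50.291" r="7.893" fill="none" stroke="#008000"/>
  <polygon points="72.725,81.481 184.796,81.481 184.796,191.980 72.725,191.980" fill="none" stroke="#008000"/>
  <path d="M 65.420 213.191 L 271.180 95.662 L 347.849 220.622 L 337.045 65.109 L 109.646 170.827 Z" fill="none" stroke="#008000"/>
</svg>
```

G21
G90
G00 X16.639 Y23.616
M3 S827
G1 X369.822 Y58.514 F566
G00 X48.780 Y36.068
M3 S827
G1 X117.966 Y42.913 F566
G1 X179.581 Y42.014
G1 X233.623 Y33.372
G1 X280.093 Y16.986
G00 X201.684 Y185.086
M3 S827
G1 X328.739 Y185.086 F566
G1 X328.739 Y74.282
G1 X201.684 Y74.282
G1 X201.684 Y185.086
G00 X171.749 Y199.237
M3 S827
G1 X169.437 Y204.818 F566
G1 X163.856 Y207.130
G1 X158.275 Y204.818
G1 X155.963 Y199.237
G1 X158.275 Y193.656
G1 X163.856 Y191.344
G1 X169.437 Y193.656
G1 X171.749 Y199.237
G00 X72.725 Y168.047
M3 S827
G1 X184.796 Y168.047 F566
G1 X184.796 Y57.548
G1 X72.725 Y57.548
G1 X72.725 Y168.047
G00 X65.420 Y36.337
M3 S827
G1 X271.180 Y153.866 F566
G1 X347.849 Y28.906
G1 X337.045 Y184.419
G1 X109.646 Y78.701
G1 X65.420 Y36.337
M5

viewBox `0 0 383.604 249.528` with mm width/height → 1 unit = 1 mm. Flip: y_m = 249.528 − y_svg.

**Shape 1** — `<path>` line segment, stroke `#008000` → cut (S827, F566). Machine vertices: (16.639,23.616) → (369.822,58.514). Open path.

**Shape 2** — `<path>` quadratic bezier, stroke `#008000` → cut (S827, F566). Control points (SVG): P0=(48.780,213.460), P1=(194.725,192.027), P2=(280.093,232.542); sampled at t=k/4. Machine vertices: (48.780,36.068) → (117.966,42.913) → (179.581,42.014) → (233.623,33.372) → (280.093,16.986). Open path.

**Shape 3** — `<path>` rectangle, stroke `#008000` → cut (S827, F566). Machine vertices: (201.684,185.086) → (328.739,185.086) → (328.739,74.282) → (201.684,74.282) → (201.684,185.086). Closed: final G1 returns to the first vertex.

**Shape 4** — `<circle>` circle, stroke `#008000` → cut (S827, F566). Machine vertices: (171.749,199.237) → (169.437,204.818) → (163.856,207.130) → (158.275,204.818) → (155.963,199.237) → (158.275,193.656) → (163.856,191.344) → (169.437,193.656) → (171.749,199.237). Closed: final G1 returns to the first vertex.

**Shape 5** — `<polygon>` rectangle, stroke `#008000` → cut (S827, F566). Machine vertices: (72.725,168.047) → (184.796,168.047) → (184.796,57.548) → (72.725,57.548) → (72.725,168.047). Closed: final G1 returns to the first vertex.

**Shape 6** — `<path>` closed polygon, stroke `#008000` → cut (S827, F566). Machine vertices: (65.420,36.337) → (271.180,153.866) → (347.849,28.906) → (337.045,184.419) → (109.646,78.701) → (65.420,36.337). Closed: final G1 returns to the first vertex.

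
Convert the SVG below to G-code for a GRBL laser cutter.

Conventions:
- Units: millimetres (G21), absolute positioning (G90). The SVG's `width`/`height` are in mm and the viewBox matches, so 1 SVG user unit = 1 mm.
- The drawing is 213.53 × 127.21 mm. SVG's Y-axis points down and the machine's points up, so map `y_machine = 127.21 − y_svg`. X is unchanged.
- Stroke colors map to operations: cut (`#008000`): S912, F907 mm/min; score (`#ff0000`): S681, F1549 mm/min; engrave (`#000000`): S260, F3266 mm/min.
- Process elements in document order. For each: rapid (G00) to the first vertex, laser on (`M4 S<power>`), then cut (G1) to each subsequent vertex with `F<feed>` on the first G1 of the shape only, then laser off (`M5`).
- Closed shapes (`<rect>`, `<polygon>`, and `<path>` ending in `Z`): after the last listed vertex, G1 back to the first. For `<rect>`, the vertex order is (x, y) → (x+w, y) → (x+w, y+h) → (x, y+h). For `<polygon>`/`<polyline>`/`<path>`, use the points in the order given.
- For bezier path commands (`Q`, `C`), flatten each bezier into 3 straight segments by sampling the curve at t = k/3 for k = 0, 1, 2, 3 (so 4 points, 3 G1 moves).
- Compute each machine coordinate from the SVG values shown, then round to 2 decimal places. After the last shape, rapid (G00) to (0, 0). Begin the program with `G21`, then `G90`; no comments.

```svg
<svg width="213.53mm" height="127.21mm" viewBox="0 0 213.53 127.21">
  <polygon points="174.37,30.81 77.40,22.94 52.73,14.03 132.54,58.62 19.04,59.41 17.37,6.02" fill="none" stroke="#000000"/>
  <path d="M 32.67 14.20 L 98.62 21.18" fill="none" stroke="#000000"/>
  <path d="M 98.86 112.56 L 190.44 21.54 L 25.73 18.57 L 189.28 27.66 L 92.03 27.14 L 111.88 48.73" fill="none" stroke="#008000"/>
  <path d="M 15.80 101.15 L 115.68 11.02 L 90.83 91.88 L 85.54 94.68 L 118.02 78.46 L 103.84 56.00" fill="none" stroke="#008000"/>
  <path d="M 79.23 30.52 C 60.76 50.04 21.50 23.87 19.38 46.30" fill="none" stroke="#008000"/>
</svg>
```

G21
G90
G00 X174.37 Y96.40
M4 S260
G1 X77.40 Y104.27 F3266
G1 X52.73 Y113.18
G1 X132.54 Y68.59
G1 X19.04 Y67.80
G1 X17.37 Y121.19
G1 X174.37 Y96.40
M5
G00 X32.67 Y113.01
M4 S260
G1 X98.62 Y106.03 F3266
M5
G00 X98.86 Y14.65
M4 S912
G1 X190.44 Y105.67 F907
G1 X25.73 Y108.64
G1 X189.28 Y99.55
G1 X92.03 Y100.07
G1 X111.88 Y78.48
M5
G00 X15.80 Y26.06
M4 S912
G1 X115.68 Y116.19 F907
G1 X90.83 Y35.33
G1 X85.54 Y32.53
G1 X118.02 Y48.75
G1 X103.84 Y71.21
M5
G00 X79.23 Y96.69
M4 S912
G1 X55.98 Y88.91 F907
G1 X31.73 Y90.63
G1 X19.38 Y80.91
M5
G00 X0.00 Y0.00

1 u = 1 mm; y_m = 127.21 − y.

[1] `<polygon>` closed polygon, #000000→engrave S260 F3266: (174.37,96.40) → (77.40,104.27) → (52.73,113.18) → (132.54,68.59) → (19.04,67.80) → (17.37,121.19) → (174.37,96.40) (closed)

[2] `<path>` line segment, #000000→engrave S260 F3266: (32.67,113.01) → (98.62,106.03)

[3] `<path>` open polyline, #008000→cut S912 F907: (98.86,14.65) → (190.44,105.67) → (25.73,108.64) → (189.28,99.55) → (92.03,100.07) → (111.88,78.48)

[4] `<path>` open polyline, #008000→cut S912 F907: (15.80,26.06) → (115.68,116.19) → (90.83,35.33) → (85.54,32.53) → (118.02,48.75) → (103.84,71.21)

[5] `<path>` cubic bezier, #008000→cut S912 F907: (79.23,96.69) → (55.98,88.91) → (31.73,90.63) → (19.38,80.91)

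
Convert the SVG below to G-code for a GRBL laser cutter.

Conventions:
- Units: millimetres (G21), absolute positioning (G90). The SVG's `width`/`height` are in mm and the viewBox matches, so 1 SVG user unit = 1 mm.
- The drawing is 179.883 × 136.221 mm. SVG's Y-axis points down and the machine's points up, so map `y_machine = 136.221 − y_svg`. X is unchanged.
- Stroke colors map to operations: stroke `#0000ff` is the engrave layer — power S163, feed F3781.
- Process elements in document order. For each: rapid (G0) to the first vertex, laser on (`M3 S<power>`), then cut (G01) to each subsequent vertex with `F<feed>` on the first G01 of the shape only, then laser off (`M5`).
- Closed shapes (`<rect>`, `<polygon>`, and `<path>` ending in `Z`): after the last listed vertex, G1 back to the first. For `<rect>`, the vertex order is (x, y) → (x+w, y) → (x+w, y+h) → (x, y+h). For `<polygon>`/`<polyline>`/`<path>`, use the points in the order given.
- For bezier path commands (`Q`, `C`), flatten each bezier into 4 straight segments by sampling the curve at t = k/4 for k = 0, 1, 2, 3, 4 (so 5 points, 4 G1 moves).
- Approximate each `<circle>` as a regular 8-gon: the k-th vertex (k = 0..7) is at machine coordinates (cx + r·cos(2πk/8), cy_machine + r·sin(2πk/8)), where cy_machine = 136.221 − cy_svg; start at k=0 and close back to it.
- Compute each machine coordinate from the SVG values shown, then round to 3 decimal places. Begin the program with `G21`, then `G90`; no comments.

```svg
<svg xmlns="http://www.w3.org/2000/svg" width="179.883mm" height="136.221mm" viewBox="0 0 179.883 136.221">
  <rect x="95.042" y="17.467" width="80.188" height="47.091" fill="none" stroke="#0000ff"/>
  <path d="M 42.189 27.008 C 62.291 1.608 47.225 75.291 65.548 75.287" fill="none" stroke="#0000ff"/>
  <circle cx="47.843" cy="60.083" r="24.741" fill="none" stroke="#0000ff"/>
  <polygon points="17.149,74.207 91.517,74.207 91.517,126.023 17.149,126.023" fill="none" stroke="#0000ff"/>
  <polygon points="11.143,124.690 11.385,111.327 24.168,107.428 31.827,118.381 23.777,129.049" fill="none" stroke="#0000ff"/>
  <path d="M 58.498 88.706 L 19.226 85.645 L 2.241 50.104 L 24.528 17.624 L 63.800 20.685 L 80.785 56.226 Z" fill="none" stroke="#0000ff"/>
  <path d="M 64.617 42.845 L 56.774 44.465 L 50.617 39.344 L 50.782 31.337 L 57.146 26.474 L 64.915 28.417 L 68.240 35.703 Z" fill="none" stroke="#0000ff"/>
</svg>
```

Since the viewBox matches the mm dimensions, user units are millimetres directly. The only transform is the Y-flip y_m = 136.221 − y_svg.

Shape 1 is a rectangle drawn with `<rect>`. Its stroke #0000ff means engrave at S163, F3781. After flipping Y the toolpath is (95.042,118.754) → (175.230,118.754) → (175.230,71.663) → (95.042,71.663) → (95.042,118.754), returning to the start.

Shape 2 is a cubic bezier drawn with `<path>`. Its stroke #0000ff means engrave at S163, F3781. After flipping Y the toolpath is (42.189,109.213) → (51.743,112.384) → (54.536,94.597) → (56.995,72.048) → (65.548,60.934).

Shape 3 is a circle drawn with `<circle>`. Its stroke #0000ff means engrave at S163, F3781. After flipping Y the toolpath is (72.584,76.138) → (65.338,93.633) → (47.843,100.879) → (30.348,93.633) → (23.102,76.138) → (30.348,58.643) → (47.843,51.397) → (65.338,58.643) → (72.584,76.138), returning to the start.

Shape 4 is a rectangle drawn with `<polygon>`. Its stroke #0000ff means engrave at S163, F3781. After flipping Y the toolpath is (17.149,62.014) → (91.517,62.014) → (91.517,10.198) → (17.149,10.198) → (17.149,62.014), returning to the start.

Shape 5 is a regular polygon drawn with `<polygon>`. Its stroke #0000ff means engrave at S163, F3781. After flipping Y the toolpath is (11.143,11.531) → (11.385,24.894) → (24.168,28.793) → (31.827,17.840) → (23.777,7.172) → (11.143,11.531), returning to the start.

Shape 6 is a regular polygon drawn with `<path>`. Its stroke #0000ff means engrave at S163, F3781. After flipping Y the toolpath is (58.498,47.515) → (19.226,50.576) → (2.241,86.117) → (24.528,118.597) → (63.800,115.536) → (80.785,79.995) → (58.498,47.515), returning to the start.

Shape 7 is a regular polygon drawn with `<path>`. Its stroke #0000ff means engrave at S163, F3781. After flipping Y the toolpath is (64.617,93.376) → (56.774,91.756) → (50.617,96.877) → (50.782,104.884) → (57.146,109.747) → (64.915,107.804) → (68.240,100.518) → (64.617,93.376), returning to the start.

G21
G90
G0 X95.042 Y118.754
M3 S163
G01 X175.230 Y118.754 F3781
G01 X175.230 Y71.663
G01 X95.042 Y71.663
G01 X95.042 Y118.754
M5
G0 X42.189 Y109.213
M3 S163
G01 X51.743 Y112.384 F3781
G01 X54.536 Y94.597
G01 X56.995 Y72.048
G01 X65.548 Y60.934
M5
G0 X72.584 Y76.138
M3 S163
G01 X65.338 Y93.633 F3781
G01 X47.843 Y100.879
G01 X30.348 Y93.633
G01 X23.102 Y76.138
G01 X30.348 Y58.643
G01 X47.843 Y51.397
G01 X65.338 Y58.643
G01 X72.584 Y76.138
M5
G0 X17.149 Y62.014
M3 S163
G01 X91.517 Y62.014 F3781
G01 X91.517 Y10.198
G01 X17.149 Y10.198
G01 X17.149 Y62.014
M5
G0 X11.143 Y11.531
M3 S163
G01 X11.385 Y24.894 F3781
G01 X24.168 Y28.793
G01 X31.827 Y17.840
G01 X23.777 Y7.172
G01 X11.143 Y11.531
M5
G0 X58.498 Y47.515
M3 S163
G01 X19.226 Y50.576 F3781
G01 X2.241 Y86.117
G01 X24.528 Y118.597
G01 X63.800 Y115.536
G01 X80.785 Y79.995
G01 X58.498 Y47.515
M5
G0 X64.617 Y93.376
M3 S163
G01 X56.774 Y91.756 F3781
G01 X50.617 Y96.877
G01 X50.782 Y104.884
G01 X57.146 Y109.747
G01 X64.915 Y107.804
G01 X68.240 Y100.518
G01 X64.617 Y93.376
M5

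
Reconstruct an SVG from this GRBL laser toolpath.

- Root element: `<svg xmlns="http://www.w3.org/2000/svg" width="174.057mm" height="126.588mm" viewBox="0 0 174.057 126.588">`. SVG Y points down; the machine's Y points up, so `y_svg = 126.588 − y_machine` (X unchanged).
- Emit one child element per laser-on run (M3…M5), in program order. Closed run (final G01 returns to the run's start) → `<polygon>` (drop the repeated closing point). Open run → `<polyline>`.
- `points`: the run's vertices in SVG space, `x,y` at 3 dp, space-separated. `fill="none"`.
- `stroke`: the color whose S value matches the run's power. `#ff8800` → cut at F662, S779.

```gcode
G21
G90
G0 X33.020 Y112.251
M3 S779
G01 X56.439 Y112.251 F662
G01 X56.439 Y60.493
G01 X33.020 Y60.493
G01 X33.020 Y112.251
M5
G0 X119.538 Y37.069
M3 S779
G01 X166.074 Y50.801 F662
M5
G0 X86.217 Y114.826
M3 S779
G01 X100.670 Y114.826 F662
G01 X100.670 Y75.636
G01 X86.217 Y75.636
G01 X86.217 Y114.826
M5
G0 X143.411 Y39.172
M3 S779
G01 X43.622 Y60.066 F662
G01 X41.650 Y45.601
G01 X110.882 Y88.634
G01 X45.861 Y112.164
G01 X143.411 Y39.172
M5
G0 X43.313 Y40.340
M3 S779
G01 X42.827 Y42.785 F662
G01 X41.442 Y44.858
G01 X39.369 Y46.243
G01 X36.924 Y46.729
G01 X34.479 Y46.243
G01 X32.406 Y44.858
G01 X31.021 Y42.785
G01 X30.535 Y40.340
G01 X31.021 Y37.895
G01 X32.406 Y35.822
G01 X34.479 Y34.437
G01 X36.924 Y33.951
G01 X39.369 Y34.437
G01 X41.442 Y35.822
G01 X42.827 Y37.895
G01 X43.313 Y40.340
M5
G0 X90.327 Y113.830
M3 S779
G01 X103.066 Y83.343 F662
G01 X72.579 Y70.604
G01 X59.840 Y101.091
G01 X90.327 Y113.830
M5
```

<svg xmlns="http://www.w3.org/2000/svg" width="174.057mm" height="126.588mm" viewBox="0 0 174.057 126.588">
  <polygon points="33.020,14.337 56.439,14.337 56.439,66.095 33.020,66.095" fill="none" stroke="#ff8800"/>
  <polyline points="119.538,89.519 166.074,75.787" fill="none" stroke="#ff8800"/>
  <polygon points="86.217,11.762 100.670,11.762 100.670,50.952 86.217,50.952" fill="none" stroke="#ff8800"/>
  <polygon points="143.411,87.416 43.622,66.522 41.650,80.987 110.882,37.954 45.861,14.424" fill="none" stroke="#ff8800"/>
  <polygon points="43.313,86.248 42.827,83.803 41.442,81.730 39.369,80.345 36.924,79.859 34.479,80.345 32.406,81.730 31.021,83.803 30.535,86.248 31.021,88.693 32.406,90.766 34.479,92.151 36.924,92.637 39.369,92.151 41.442,90.766 42.827,88.693" fill="none" stroke="#ff8800"/>
  <polygon points="90.327,12.758 103.066,43.245 72.579,55.984 59.840,25.497" fill="none" stroke="#ff8800"/>
</svg>

Each laser-on run becomes one SVG element. Flip Y back into SVG space with y_svg = 126.588 − y_machine. Every run uses S779, so all elements get stroke `#ff8800` (cut).

Run 1: The run returns to its start, so emit a `<polygon>` with points (Y-flipped): 33.020,14.337 56.439,14.337 56.439,66.095 33.020,66.095.

Run 2: The run is open, so emit a `<polyline>` with points (Y-flipped): 119.538,89.519 166.074,75.787.

Run 3: The run returns to its start, so emit a `<polygon>` with points (Y-flipped): 86.217,11.762 100.670,11.762 100.670,50.952 86.217,50.952.

Run 4: The run returns to its start, so emit a `<polygon>` with points (Y-flipped): 143.411,87.416 43.622,66.522 41.650,80.987 110.882,37.954 45.861,14.424.

Run 5: The run returns to its start, so emit a `<polygon>` with points (Y-flipped): 43.313,86.248 42.827,83.803 41.442,81.730 39.369,80.345 36.924,79.859 34.479,80.345 32.406,81.730 31.021,83.803 30.535,86.248 31.021,88.693 32.406,90.766 34.479,92.151 36.924,92.637 39.369,92.151 41.442,90.766 42.827,88.693.

Run 6: The run returns to its start, so emit a `<polygon>` with points (Y-flipped): 90.327,12.758 103.066,43.245 72.579,55.984 59.840,25.497.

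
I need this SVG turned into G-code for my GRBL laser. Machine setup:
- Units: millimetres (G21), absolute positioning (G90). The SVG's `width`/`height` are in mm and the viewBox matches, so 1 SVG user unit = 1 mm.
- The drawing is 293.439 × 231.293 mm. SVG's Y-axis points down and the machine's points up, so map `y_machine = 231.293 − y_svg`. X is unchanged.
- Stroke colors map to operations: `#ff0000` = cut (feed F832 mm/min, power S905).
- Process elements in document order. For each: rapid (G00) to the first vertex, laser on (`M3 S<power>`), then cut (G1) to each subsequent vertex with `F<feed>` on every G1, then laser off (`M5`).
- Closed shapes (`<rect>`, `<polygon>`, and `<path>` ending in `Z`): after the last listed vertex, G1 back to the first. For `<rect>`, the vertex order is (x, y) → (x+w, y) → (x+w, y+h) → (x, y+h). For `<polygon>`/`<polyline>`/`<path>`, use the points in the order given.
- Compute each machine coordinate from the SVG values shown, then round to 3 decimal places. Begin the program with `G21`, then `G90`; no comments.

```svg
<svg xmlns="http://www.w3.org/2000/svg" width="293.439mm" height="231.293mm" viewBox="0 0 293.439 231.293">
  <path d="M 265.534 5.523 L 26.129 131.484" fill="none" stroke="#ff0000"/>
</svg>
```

Since the viewBox matches the mm dimensions, user units are millimetres directly. The only transform is the Y-flip y_m = 231.293 − y_svg.

Shape 1 is a line segment drawn with `<path>`. Its stroke #ff0000 means cut at S905, F832. After flipping Y the toolpath is (265.534,225.770) → (26.129,99.809).

G21
G90
G00 X265.534 Y225.770
M3 S905
G1 X26.129 Y99.809 F832
M5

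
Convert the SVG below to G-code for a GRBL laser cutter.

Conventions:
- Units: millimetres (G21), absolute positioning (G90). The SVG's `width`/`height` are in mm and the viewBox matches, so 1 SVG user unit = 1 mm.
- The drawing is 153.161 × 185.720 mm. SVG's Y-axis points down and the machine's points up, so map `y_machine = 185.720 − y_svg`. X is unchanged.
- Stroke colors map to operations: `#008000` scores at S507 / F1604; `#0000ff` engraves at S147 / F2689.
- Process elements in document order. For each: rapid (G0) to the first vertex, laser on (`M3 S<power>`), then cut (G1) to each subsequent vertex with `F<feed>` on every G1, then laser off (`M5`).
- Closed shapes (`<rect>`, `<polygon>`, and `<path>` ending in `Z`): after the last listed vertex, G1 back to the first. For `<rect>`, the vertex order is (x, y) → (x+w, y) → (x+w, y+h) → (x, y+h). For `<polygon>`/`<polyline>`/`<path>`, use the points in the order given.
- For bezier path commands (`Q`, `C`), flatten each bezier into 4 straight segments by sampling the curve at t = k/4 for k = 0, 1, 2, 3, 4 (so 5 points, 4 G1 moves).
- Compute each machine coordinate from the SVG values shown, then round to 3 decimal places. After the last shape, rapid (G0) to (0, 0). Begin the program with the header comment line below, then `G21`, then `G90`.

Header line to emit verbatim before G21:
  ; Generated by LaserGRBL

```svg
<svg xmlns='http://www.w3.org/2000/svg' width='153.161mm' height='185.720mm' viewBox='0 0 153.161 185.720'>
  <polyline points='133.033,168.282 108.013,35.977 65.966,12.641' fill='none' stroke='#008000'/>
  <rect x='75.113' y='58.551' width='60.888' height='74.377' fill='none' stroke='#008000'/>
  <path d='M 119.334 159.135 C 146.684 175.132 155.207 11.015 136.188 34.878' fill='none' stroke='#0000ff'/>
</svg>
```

; Generated by LaserGRBL
G21
G90
G0 X133.033 Y17.438
M3 S507
G1 X108.013 Y149.743 F1604
G1 X65.966 Y173.079 F1604
M5
G0 X75.113 Y127.169
M3 S507
G1 X136.001 Y127.169 F1604
G1 X136.001 Y52.792 F1604
G1 X75.113 Y52.792 F1604
G1 X75.113 Y127.169 F1604
M5
G0 X119.334 Y26.585
M3 S147
G1 X136.180 Y42.607 F2689
G1 X145.149 Y91.663 F2689
G1 X145.424 Y139.244 F2689
G1 X136.188 Y150.842 F2689
M5
G0 X0.000 Y0.000

viewBox `0 0 153.161 185.720` with mm width/height → 1 unit = 1 mm. Flip: y_m = 185.720 − y_svg.

**Shape 1** — `<polyline>` open polyline, stroke `#008000` → score (S507, F1604). Machine vertices: (133.033,17.438) → (108.013,149.743) → (65.966,173.079). Open path.

**Shape 2** — `<rect>` rectangle, stroke `#008000` → score (S507, F1604). Machine vertices: (75.113,127.169) → (136.001,127.169) → (136.001,52.792) → (75.113,52.792) → (75.113,127.169). Closed: final G1 returns to the first vertex.

**Shape 3** — `<path>` cubic bezier, stroke `#0000ff` → engrave (S147, F2689). Control points (SVG): P0=(119.334,159.135), P1=(146.684,175.132), P2=(155.207,11.015), P3=(136.188,34.878); sampled at t=k/4. Machine vertices: (119.334,26.585) → (136.180,42.607) → (145.149,91.663) → (145.424,139.244) → (136.188,150.842). Open path.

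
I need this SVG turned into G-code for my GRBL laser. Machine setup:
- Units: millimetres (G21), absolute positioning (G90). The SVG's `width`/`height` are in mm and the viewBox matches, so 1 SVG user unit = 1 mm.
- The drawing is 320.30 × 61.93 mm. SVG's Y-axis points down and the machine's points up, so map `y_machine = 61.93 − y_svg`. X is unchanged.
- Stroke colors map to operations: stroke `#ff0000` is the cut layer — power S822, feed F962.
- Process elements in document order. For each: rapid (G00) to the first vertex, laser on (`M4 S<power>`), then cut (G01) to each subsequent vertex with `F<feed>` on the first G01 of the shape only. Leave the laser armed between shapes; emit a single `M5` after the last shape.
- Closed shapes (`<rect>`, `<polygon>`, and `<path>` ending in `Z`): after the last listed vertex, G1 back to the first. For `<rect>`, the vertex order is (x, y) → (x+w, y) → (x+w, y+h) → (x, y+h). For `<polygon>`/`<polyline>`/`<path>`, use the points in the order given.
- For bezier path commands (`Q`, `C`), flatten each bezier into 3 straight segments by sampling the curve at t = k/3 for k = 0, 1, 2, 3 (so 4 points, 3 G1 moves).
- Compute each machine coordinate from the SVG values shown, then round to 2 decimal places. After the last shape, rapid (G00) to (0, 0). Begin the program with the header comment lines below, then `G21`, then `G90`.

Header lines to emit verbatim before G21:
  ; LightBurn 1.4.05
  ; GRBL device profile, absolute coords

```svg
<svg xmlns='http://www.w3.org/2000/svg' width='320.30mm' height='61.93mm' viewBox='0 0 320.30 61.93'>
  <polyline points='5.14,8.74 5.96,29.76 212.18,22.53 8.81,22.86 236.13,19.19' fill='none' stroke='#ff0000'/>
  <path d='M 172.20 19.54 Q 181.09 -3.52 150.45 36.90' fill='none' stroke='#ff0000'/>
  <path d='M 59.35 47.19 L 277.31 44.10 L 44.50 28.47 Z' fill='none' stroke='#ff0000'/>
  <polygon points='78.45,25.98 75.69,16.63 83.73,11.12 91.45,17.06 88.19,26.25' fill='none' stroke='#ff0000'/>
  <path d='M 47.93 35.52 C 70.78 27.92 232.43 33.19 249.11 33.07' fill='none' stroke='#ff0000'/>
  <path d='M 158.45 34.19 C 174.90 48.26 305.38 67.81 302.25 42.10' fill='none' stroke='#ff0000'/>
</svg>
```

1 u = 1 mm; y_m = 61.93 − y.

[1] `<polyline>` open polyline, #ff0000→cut S822 F962: (5.14,53.19) → (5.96,32.17) → (212.18,39.40) → (8.81,39.07) → (236.13,42.74)

[2] `<path>` quadratic bezier, #ff0000→cut S822 F962: (172.20,42.39) → (173.73,50.71) → (166.48,44.92) → (150.45,25.03)

[3] `<path>` closed polygon, #ff0000→cut S822 F962: (59.35,14.74) → (277.31,17.83) → (44.50,33.46) → (59.35,14.74) (closed)

[4] `<polygon>` regular polygon, #ff0000→cut S822 F962: (78.45,35.95) → (75.69,45.30) → (83.73,50.81) → (91.45,44.87) → (88.19,35.68) → (78.45,35.95) (closed)

[5] `<path>` cubic bezier, #ff0000→cut S822 F962: (47.93,26.41) → (106.54,30.40) → (194.62,29.86) → (249.11,28.86)

[6] `<path>` cubic bezier, #ff0000→cut S822 F962: (158.45,27.74) → (203.74,13.72) → (270.02,7.33) → (302.25,19.83)

; LightBurn 1.4.05
; GRBL device profile, absolute coords
G21
G90
G00 X5.14 Y53.19
M4 S822
G01 X5.96 Y32.17 F962
G01 X212.18 Y39.40
G01 X8.81 Y39.07
G01 X236.13 Y42.74
G00 X172.20 Y42.39
M4 S822
G01 X173.73 Y50.71 F962
G01 X166.48 Y44.92
G01 X150.45 Y25.03
G00 X59.35 Y14.74
M4 S822
G01 X277.31 Y17.83 F962
G01 X44.50 Y33.46
G01 X59.35 Y14.74
G00 X78.45 Y35.95
M4 S822
G01 X75.69 Y45.30 F962
G01 X83.73 Y50.81
G01 X91.45 Y44.87
G01 X88.19 Y35.68
G01 X78.45 Y35.95
G00 X47.93 Y26.41
M4 S822
G01 X106.54 Y30.40 F962
G01 X194.62 Y29.86
G01 X249.11 Y28.86
G00 X158.45 Y27.74
M4 S822
G01 X203.74 Y13.72 F962
G01 X270.02 Y7.33
G01 X302.25 Y19.83
M5
G00 X0.00 Y0.00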